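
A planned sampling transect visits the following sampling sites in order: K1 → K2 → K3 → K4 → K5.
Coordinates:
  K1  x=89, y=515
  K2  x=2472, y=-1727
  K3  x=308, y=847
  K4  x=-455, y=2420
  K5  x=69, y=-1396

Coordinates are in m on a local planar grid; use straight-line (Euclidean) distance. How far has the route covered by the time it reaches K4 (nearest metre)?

Leg distances:
K1→K2: 3271.9 m  (cumulative 3271.9 m)
K2→K3: 3362.8 m  (cumulative 6634.7 m)
K3→K4: 1748.3 m  (cumulative 8383.0 m)
Cumulative distance at K4 ≈ 8383 m.

8383 m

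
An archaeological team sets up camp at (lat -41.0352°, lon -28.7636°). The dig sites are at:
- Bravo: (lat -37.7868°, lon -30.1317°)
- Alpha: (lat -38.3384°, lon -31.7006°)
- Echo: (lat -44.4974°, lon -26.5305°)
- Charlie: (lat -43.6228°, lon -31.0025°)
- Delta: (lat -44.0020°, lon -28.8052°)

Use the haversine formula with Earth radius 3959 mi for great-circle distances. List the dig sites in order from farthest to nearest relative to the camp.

Echo, Alpha, Bravo, Charlie, Delta

Distances from the camp:
Echo (lat -44.4974°, lon -26.5305°): 264.7 mi
Alpha (lat -38.3384°, lon -31.7006°): 243.1 mi
Bravo (lat -37.7868°, lon -30.1317°): 236.0 mi
Charlie (lat -43.6228°, lon -31.0025°): 212.2 mi
Delta (lat -44.0020°, lon -28.8052°): 205.0 mi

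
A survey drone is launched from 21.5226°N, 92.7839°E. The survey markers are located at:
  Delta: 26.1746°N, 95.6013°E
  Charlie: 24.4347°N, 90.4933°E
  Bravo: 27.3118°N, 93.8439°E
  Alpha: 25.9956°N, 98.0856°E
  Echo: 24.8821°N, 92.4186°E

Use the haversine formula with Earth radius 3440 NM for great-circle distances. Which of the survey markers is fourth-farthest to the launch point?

Distance to each, sorted:
Alpha: 396.1 NM
Bravo: 352.4 NM
Delta: 319.3 NM
Charlie: 215.9 NM
Echo: 202.7 NM
The fourth-farthest is Charlie at 215.9 NM.

Charlie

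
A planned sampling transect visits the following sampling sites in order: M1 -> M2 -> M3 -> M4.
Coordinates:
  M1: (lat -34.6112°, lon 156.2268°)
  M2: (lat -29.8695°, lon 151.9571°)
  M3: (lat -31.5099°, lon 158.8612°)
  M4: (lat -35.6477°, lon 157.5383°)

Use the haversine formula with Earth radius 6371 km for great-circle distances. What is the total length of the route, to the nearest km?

1823 km

Leg distances:
M1→M2: 662.6 km  (cumulative 662.6 km)
M2→M3: 684.8 km  (cumulative 1347.4 km)
M3→M4: 476.1 km  (cumulative 1823.5 km)
Total route length ≈ 1823 km.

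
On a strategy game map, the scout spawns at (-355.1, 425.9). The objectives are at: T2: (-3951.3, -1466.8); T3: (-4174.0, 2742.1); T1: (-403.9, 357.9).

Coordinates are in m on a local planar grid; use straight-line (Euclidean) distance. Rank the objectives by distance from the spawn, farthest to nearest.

Distances from the spawn:
T3 (-4174.0, 2742.1): 4466.4 m
T2 (-3951.3, -1466.8): 4063.9 m
T1 (-403.9, 357.9): 83.7 m

T3, T2, T1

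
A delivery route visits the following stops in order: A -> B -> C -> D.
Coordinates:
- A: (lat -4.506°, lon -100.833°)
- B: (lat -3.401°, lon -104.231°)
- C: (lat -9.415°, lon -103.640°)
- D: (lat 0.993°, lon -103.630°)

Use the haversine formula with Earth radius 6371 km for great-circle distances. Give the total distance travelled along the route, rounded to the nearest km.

Leg distances:
A→B: 396.5 km  (cumulative 396.5 km)
B→C: 671.9 km  (cumulative 1068.4 km)
C→D: 1157.3 km  (cumulative 2225.7 km)
Total route length ≈ 2226 km.

2226 km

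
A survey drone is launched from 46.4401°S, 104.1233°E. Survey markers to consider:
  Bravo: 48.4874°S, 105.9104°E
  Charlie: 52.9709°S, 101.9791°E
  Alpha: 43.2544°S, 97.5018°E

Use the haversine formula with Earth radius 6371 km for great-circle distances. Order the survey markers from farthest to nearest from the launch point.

Charlie, Alpha, Bravo

Distance from the launch point at 46.4401°S, 104.1233°E to each:
Charlie 52.9709°S, 101.9791°E: 742.3 km
Alpha 43.2544°S, 97.5018°E: 630.5 km
Bravo 48.4874°S, 105.9104°E: 264.3 km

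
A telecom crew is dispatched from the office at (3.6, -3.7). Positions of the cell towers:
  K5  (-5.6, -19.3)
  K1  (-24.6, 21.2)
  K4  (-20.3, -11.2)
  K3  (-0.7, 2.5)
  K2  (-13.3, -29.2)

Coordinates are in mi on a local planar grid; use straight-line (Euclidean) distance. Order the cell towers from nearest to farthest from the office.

K3, K5, K4, K2, K1

Distances from the office:
K3 (-0.7, 2.5): 7.5 mi
K5 (-5.6, -19.3): 18.1 mi
K4 (-20.3, -11.2): 25.0 mi
K2 (-13.3, -29.2): 30.6 mi
K1 (-24.6, 21.2): 37.6 mi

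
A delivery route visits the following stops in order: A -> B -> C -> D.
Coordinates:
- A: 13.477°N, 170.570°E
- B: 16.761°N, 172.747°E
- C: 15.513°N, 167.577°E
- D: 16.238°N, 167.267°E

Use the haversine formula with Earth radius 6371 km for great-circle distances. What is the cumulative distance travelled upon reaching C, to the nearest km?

Leg distances:
A→B: 433.5 km  (cumulative 433.5 km)
B→C: 569.4 km  (cumulative 1002.9 km)
Cumulative distance at C ≈ 1003 km.

1003 km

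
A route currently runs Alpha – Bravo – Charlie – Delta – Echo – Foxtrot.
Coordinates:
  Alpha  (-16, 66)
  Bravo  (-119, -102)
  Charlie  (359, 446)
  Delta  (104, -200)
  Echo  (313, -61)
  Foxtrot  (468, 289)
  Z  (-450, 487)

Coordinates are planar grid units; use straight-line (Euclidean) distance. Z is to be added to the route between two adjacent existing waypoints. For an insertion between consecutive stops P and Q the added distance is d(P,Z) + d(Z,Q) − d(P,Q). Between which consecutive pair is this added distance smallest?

Added distance for inserting Z between each consecutive pair:
Alpha–Bravo: 1083.2
Bravo–Charlie: 758.5
Charlie–Delta: 998.1
Delta–Echo: 1570.9
Echo–Foxtrot: 1495.7
Smallest added distance is 758.5, inserting between Bravo and Charlie.

between Bravo and Charlie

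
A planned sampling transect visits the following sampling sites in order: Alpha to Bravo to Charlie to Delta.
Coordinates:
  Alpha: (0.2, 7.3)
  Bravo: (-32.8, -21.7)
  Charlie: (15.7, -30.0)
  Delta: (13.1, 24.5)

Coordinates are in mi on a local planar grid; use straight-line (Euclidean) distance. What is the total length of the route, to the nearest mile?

Leg distances:
Alpha→Bravo: 43.9 mi  (cumulative 43.9 mi)
Bravo→Charlie: 49.2 mi  (cumulative 93.1 mi)
Charlie→Delta: 54.6 mi  (cumulative 147.7 mi)
Total route length ≈ 148 mi.

148 mi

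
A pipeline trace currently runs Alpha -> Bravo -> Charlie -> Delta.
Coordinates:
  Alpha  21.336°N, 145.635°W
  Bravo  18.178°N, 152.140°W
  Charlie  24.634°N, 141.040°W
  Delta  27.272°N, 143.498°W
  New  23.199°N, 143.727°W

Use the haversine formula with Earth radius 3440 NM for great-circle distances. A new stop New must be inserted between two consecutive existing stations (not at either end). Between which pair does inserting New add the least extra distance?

Added distance for inserting New between each consecutive pair:
Alpha–Bravo: 300.9 NM
Bravo–Charlie: 0.0 NM
Charlie–Delta: 209.0 NM
Smallest added distance is 0.0 NM, inserting between Bravo and Charlie.

between Bravo and Charlie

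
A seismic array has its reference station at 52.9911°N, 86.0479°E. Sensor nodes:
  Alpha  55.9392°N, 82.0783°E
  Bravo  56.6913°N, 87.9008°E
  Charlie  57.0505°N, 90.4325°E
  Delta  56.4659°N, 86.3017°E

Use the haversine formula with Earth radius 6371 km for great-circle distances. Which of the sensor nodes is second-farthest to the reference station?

Bravo

Distances from the reference station (52.9911°N, 86.0479°E):
Charlie: 530.7 km
Bravo: 428.2 km
Alpha: 416.1 km
Delta: 386.7 km
The second-farthest is Bravo at 428.2 km.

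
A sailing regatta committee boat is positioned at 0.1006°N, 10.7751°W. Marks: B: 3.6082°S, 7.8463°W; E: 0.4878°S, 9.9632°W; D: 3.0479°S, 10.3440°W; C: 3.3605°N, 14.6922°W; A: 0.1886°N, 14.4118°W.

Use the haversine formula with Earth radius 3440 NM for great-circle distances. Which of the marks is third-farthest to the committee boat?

A

Distance to each, sorted:
C: 305.9 NM
B: 283.7 NM
A: 218.4 NM
D: 190.8 NM
E: 60.2 NM
The third-farthest is A at 218.4 NM.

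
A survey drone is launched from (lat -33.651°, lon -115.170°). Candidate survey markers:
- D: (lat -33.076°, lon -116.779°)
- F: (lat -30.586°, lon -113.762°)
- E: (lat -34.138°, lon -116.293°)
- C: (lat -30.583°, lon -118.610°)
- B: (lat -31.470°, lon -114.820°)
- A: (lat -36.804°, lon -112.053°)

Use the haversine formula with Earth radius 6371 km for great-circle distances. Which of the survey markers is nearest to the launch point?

E

Distance to each, sorted:
E: 116.9 km
D: 162.5 km
B: 244.7 km
F: 365.7 km
A: 450.6 km
C: 470.4 km
The nearest is E at 116.9 km.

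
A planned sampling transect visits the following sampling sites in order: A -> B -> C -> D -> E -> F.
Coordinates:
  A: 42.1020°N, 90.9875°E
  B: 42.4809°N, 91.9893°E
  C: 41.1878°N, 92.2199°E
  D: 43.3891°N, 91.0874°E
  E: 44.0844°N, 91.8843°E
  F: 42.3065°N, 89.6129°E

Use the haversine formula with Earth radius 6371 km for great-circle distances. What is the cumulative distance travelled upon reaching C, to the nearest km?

Leg distances:
A→B: 92.5 km  (cumulative 92.5 km)
B→C: 145.0 km  (cumulative 237.6 km)
Cumulative distance at C ≈ 238 km.

238 km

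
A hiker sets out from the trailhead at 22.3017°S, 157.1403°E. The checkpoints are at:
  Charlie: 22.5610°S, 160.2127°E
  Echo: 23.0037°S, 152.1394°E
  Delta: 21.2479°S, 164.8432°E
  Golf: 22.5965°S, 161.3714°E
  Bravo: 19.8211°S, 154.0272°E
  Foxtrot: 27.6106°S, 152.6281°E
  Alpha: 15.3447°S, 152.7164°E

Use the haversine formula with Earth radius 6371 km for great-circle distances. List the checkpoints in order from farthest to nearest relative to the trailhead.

Computing each great-circle distance from 22.3017°S, 157.1403°E:
Alpha 15.3447°S, 152.7164°E: 902.7 km
Delta 21.2479°S, 164.8432°E: 803.9 km
Foxtrot 27.6106°S, 152.6281°E: 745.1 km
Echo 23.0037°S, 152.1394°E: 519.1 km
Golf 22.5965°S, 161.3714°E: 436.0 km
Bravo 19.8211°S, 154.0272°E: 424.7 km
Charlie 22.5610°S, 160.2127°E: 317.1 km

Alpha, Delta, Foxtrot, Echo, Golf, Bravo, Charlie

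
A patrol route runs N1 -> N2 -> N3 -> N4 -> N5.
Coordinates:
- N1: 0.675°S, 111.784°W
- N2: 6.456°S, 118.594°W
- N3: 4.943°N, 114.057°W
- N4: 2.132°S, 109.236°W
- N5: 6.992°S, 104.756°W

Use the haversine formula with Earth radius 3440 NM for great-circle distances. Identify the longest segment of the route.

Leg distances:
N1→N2: 535.6 NM
N2→N3: 736.4 NM
N3→N4: 513.9 NM
N4→N5: 396.2 NM
The longest leg is N2–N3 at 736.4 NM.

N2–N3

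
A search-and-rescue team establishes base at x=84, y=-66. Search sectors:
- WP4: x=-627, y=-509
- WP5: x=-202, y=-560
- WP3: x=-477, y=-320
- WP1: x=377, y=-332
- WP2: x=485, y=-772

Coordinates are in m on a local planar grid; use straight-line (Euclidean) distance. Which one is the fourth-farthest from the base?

WP5

Distances from the base (x=84, y=-66):
WP4: 837.7 m
WP2: 811.9 m
WP3: 615.8 m
WP5: 570.8 m
WP1: 395.7 m
The fourth-farthest is WP5 at 570.8 m.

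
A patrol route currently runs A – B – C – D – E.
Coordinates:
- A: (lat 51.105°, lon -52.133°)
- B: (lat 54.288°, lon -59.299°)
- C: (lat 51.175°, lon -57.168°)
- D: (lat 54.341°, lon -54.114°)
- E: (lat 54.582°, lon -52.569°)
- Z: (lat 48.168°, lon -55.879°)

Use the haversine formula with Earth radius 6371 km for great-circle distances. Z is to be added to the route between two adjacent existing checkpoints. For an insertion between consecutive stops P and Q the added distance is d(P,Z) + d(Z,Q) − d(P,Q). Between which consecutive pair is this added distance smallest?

Added distance for inserting Z between each consecutive pair:
A–B: 546.0 km
B–C: 693.1 km
C–D: 636.7 km
D–E: 1342.9 km
Smallest added distance is 546.0 km, inserting between A and B.

between A and B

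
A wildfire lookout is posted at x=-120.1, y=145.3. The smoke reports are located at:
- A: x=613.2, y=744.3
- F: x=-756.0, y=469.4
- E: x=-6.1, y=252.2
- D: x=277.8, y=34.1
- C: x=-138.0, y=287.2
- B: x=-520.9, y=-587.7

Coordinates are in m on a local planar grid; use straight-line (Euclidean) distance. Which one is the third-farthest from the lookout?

Distance to each, sorted:
A: 946.9 m
B: 835.4 m
F: 713.7 m
D: 413.1 m
E: 156.3 m
C: 143.0 m
The third-farthest is F at 713.7 m.

F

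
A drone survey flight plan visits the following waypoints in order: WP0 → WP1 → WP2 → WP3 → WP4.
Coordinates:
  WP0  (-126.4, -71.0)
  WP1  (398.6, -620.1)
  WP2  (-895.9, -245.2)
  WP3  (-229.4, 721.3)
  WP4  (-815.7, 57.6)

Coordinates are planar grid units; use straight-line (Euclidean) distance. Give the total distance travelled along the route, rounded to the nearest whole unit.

Leg distances:
WP0→WP1: 759.7  (cumulative 759.7)
WP1→WP2: 1347.7  (cumulative 2107.4)
WP2→WP3: 1174.0  (cumulative 3281.4)
WP3→WP4: 885.6  (cumulative 4167.0)
Total route length ≈ 4167.

4167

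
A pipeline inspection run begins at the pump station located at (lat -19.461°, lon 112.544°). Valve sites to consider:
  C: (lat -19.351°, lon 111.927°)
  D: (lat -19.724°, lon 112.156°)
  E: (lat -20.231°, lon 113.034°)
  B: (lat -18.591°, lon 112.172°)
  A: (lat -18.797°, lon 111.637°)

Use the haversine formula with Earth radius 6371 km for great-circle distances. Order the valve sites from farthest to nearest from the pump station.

A, B, E, C, D

Distance from the pump station at (lat -19.461°, lon 112.544°) to each:
A (lat -18.797°, lon 111.637°): 120.5 km
B (lat -18.591°, lon 112.172°): 104.3 km
E (lat -20.231°, lon 113.034°): 99.8 km
C (lat -19.351°, lon 111.927°): 65.9 km
D (lat -19.724°, lon 112.156°): 50.1 km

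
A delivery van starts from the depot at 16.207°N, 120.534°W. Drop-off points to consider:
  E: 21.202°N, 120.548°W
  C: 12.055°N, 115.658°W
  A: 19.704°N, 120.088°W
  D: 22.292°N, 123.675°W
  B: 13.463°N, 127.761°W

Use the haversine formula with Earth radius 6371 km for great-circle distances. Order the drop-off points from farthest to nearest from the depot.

Distance from the depot at 16.207°N, 120.534°W to each:
B 13.463°N, 127.761°W: 834.5 km
D 22.292°N, 123.675°W: 752.6 km
C 12.055°N, 115.658°W: 699.6 km
E 21.202°N, 120.548°W: 555.4 km
A 19.704°N, 120.088°W: 391.7 km

B, D, C, E, A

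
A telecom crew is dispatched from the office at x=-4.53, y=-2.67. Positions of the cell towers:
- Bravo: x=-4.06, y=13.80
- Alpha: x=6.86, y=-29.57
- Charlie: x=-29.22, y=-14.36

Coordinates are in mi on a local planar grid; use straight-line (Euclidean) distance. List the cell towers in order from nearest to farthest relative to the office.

Bravo, Charlie, Alpha

Distance from the office at x=-4.53, y=-2.67 to each:
Bravo x=-4.06, y=13.80: 16.5 mi
Charlie x=-29.22, y=-14.36: 27.3 mi
Alpha x=6.86, y=-29.57: 29.2 mi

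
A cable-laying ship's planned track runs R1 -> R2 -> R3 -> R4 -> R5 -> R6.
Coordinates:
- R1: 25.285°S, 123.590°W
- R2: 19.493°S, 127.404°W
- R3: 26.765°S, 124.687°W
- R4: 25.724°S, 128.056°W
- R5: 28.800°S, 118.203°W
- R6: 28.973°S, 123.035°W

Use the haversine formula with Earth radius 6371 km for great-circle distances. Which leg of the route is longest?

R4–R5

Leg distances:
R1→R2: 753.9 km
R2→R3: 854.9 km
R3→R4: 355.4 km
R4→R5: 1031.8 km
R5→R6: 470.8 km
The longest leg is R4–R5 at 1031.8 km.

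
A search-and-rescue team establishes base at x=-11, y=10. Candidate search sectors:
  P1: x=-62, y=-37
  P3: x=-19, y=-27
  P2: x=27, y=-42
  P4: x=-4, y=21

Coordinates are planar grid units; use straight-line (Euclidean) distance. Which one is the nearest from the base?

P4

Distances from the base (x=-11, y=10):
P4: 13.0
P3: 37.9
P2: 64.4
P1: 69.4
The nearest is P4 at 13.0.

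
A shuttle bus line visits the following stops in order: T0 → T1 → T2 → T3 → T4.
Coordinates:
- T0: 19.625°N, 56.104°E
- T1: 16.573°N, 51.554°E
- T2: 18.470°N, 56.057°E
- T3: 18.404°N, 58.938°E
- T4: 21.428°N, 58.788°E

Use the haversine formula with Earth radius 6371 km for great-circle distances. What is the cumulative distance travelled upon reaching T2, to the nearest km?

1110 km

Leg distances:
T0→T1: 588.5 km  (cumulative 588.5 km)
T1→T2: 522.0 km  (cumulative 1110.5 km)
Cumulative distance at T2 ≈ 1110 km.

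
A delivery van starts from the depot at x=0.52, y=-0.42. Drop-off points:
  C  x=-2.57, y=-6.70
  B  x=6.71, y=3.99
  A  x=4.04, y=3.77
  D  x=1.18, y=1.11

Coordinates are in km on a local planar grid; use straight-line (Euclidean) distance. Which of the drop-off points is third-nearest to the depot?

C

Distances from the depot (x=0.52, y=-0.42):
D: 1.7 km
A: 5.5 km
C: 7.0 km
B: 7.6 km
The third-nearest is C at 7.0 km.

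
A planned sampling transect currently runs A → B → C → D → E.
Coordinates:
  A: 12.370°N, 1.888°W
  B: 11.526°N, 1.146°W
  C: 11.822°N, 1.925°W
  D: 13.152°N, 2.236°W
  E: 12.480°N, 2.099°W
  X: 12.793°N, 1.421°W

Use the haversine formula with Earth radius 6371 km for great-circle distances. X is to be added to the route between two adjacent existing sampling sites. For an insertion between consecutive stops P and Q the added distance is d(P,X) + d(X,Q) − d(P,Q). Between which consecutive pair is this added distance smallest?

between C and D

Added distance for inserting X between each consecutive pair:
A–B: 89.4 km
B–C: 174.1 km
C–D: 66.3 km
D–E: 102.1 km
Smallest added distance is 66.3 km, inserting between C and D.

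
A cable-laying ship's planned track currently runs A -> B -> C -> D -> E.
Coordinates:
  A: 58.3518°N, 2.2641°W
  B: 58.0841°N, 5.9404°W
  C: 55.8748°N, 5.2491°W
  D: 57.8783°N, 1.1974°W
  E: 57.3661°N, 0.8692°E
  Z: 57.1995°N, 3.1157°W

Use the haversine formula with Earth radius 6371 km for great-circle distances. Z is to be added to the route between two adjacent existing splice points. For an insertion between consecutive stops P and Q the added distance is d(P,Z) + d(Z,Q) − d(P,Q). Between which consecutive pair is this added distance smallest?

between C and D

Added distance for inserting Z between each consecutive pair:
A–B: 115.1 km
B–C: 142.5 km
C–D: 2.2 km
D–E: 241.7 km
Smallest added distance is 2.2 km, inserting between C and D.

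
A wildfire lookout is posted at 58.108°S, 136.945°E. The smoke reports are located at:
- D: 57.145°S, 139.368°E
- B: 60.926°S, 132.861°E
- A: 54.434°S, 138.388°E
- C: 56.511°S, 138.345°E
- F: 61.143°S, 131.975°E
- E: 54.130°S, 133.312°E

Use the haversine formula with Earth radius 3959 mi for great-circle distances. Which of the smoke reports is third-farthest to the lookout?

A

Distance to each, sorted:
E: 308.3 mi
F: 272.1 mi
A: 259.8 mi
B: 241.6 mi
C: 122.1 mi
D: 111.6 mi
The third-farthest is A at 259.8 mi.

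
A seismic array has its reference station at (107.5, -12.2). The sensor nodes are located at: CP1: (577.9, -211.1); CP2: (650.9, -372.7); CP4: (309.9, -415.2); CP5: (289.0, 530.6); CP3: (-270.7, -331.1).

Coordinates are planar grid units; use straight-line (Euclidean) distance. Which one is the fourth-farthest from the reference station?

Distance to each, sorted:
CP2: 652.1
CP5: 572.3
CP1: 510.7
CP3: 494.7
CP4: 451.0
The fourth-farthest is CP3 at 494.7.

CP3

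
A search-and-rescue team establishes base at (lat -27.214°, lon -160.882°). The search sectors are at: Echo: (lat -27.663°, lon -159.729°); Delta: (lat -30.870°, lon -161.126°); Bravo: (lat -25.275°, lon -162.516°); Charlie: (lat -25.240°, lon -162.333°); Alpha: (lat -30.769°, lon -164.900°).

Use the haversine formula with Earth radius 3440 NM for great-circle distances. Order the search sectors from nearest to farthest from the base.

Distances from the base:
Echo (lat -27.663°, lon -159.729°): 67.1 NM
Charlie (lat -25.240°, lon -162.333°): 142.0 NM
Bravo (lat -25.275°, lon -162.516°): 145.9 NM
Delta (lat -30.870°, lon -161.126°): 219.9 NM
Alpha (lat -30.769°, lon -164.900°): 300.1 NM

Echo, Charlie, Bravo, Delta, Alpha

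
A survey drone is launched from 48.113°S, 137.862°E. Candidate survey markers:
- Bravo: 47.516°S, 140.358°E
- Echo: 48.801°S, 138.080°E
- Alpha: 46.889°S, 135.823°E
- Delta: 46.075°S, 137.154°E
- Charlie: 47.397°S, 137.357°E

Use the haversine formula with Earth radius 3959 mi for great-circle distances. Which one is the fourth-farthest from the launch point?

Distances from the launch point (48.113°S, 137.862°E):
Delta: 144.7 mi
Alpha: 127.3 mi
Bravo: 122.9 mi
Charlie: 54.8 mi
Echo: 48.6 mi
The fourth-farthest is Charlie at 54.8 mi.

Charlie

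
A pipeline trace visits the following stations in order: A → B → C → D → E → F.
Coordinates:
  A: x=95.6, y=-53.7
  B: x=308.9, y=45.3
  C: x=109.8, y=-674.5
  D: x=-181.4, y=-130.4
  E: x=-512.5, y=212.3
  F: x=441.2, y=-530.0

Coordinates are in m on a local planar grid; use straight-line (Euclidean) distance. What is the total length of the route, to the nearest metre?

3284 m

Leg distances:
A→B: 235.2 m  (cumulative 235.2 m)
B→C: 746.8 m  (cumulative 982.0 m)
C→D: 617.1 m  (cumulative 1599.1 m)
D→E: 476.5 m  (cumulative 2075.6 m)
E→F: 1208.5 m  (cumulative 3284.2 m)
Total route length ≈ 3284 m.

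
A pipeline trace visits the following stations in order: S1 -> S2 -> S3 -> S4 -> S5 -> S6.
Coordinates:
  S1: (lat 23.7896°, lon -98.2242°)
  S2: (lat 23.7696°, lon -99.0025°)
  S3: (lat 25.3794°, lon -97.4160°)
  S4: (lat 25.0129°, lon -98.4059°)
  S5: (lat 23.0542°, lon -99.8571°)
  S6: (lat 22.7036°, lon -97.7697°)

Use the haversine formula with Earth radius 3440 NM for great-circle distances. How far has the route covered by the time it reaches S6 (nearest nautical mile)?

490 NM

Leg distances:
S1→S2: 42.8 NM  (cumulative 42.8 NM)
S2→S3: 129.8 NM  (cumulative 172.6 NM)
S3→S4: 58.1 NM  (cumulative 230.7 NM)
S4→S5: 142.0 NM  (cumulative 372.7 NM)
S5→S6: 117.4 NM  (cumulative 490.0 NM)
Cumulative distance at S6 ≈ 490 NM.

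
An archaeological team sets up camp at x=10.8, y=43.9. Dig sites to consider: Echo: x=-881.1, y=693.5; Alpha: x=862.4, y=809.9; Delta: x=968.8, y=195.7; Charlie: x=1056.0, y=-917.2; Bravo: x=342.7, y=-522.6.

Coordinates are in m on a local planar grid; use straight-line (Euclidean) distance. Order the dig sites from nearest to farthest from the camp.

Bravo, Delta, Echo, Alpha, Charlie

Distance from the camp at x=10.8, y=43.9 to each:
Bravo x=342.7, y=-522.6: 656.6 m
Delta x=968.8, y=195.7: 970.0 m
Echo x=-881.1, y=693.5: 1103.4 m
Alpha x=862.4, y=809.9: 1145.4 m
Charlie x=1056.0, y=-917.2: 1419.9 m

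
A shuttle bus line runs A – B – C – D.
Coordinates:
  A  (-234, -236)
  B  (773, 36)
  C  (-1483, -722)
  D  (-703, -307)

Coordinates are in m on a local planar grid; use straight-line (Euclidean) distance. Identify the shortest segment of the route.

C–D

Leg distances:
A→B: 1043.1 m
B→C: 2379.9 m
C→D: 883.5 m
The shortest leg is C–D at 883.5 m.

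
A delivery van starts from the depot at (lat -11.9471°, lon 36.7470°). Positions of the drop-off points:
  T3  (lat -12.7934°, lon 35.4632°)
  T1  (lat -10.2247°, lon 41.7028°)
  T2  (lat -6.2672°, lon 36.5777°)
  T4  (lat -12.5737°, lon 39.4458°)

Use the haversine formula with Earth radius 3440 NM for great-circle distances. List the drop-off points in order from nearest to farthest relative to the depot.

T3, T4, T1, T2

Distances from the depot:
T3 (lat -12.7934°, lon 35.4632°): 90.8 NM
T4 (lat -12.5737°, lon 39.4458°): 162.7 NM
T1 (lat -10.2247°, lon 41.7028°): 309.7 NM
T2 (lat -6.2672°, lon 36.5777°): 341.2 NM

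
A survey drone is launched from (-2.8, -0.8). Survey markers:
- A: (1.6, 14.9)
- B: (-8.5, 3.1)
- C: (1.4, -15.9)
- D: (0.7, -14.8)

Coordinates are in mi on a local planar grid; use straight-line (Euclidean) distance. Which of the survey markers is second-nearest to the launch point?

Distance to each, sorted:
B: 6.9 mi
D: 14.4 mi
C: 15.7 mi
A: 16.3 mi
The second-nearest is D at 14.4 mi.

D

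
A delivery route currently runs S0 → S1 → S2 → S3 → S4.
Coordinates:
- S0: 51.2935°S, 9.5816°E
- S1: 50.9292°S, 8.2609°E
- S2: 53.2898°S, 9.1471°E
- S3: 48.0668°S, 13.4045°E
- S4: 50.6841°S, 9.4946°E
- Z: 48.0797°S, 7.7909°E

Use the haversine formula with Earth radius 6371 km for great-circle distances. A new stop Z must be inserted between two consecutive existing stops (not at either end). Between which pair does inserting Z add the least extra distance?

between S3 and S4

Added distance for inserting Z between each consecutive pair:
S0–S1: 597.8 km
S1–S2: 636.4 km
S2–S3: 350.7 km
S3–S4: 325.9 km
Smallest added distance is 325.9 km, inserting between S3 and S4.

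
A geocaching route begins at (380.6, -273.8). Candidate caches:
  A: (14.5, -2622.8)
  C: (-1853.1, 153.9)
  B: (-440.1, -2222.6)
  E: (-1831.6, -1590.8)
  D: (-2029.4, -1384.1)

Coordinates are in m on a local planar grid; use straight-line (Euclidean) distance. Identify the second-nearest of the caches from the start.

Distance to each, sorted:
B: 2114.6 m
C: 2274.3 m
A: 2377.4 m
E: 2574.6 m
D: 2653.5 m
The second-nearest is C at 2274.3 m.

C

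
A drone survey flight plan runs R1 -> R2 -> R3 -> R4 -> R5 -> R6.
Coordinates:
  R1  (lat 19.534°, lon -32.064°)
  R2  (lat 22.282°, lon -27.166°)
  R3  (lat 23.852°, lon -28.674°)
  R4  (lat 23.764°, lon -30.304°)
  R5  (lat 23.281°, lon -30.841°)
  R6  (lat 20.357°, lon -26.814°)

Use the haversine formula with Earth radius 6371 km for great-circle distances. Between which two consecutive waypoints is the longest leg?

Leg distances:
R1→R2: 593.4 km
R2→R3: 233.0 km
R3→R4: 166.1 km
R4→R5: 76.7 km
R5→R6: 527.7 km
The longest leg is R1–R2 at 593.4 km.

R1–R2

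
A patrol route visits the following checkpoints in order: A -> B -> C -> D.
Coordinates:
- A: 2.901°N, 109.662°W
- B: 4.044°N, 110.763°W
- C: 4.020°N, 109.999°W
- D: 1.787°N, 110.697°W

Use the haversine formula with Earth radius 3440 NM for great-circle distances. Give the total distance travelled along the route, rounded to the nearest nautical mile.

Leg distances:
A→B: 95.2 NM  (cumulative 95.2 NM)
B→C: 45.8 NM  (cumulative 141.0 NM)
C→D: 140.4 NM  (cumulative 281.4 NM)
Total route length ≈ 281 NM.

281 NM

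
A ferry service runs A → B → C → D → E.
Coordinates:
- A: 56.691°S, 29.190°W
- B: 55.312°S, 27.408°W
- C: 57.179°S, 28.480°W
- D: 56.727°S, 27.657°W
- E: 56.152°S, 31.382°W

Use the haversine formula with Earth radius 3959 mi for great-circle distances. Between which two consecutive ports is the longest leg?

D–E

Leg distances:
A→B: 117.5 mi
B→C: 135.4 mi
C→D: 44.0 mi
D→E: 147.7 mi
The longest leg is D–E at 147.7 mi.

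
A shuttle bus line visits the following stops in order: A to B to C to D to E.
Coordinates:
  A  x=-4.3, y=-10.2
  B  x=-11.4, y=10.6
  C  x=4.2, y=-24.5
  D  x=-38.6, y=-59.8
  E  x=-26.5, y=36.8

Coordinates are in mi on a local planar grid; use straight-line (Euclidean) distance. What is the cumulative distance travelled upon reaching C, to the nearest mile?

Leg distances:
A→B: 22.0 mi  (cumulative 22.0 mi)
B→C: 38.4 mi  (cumulative 60.4 mi)
Cumulative distance at C ≈ 60 mi.

60 mi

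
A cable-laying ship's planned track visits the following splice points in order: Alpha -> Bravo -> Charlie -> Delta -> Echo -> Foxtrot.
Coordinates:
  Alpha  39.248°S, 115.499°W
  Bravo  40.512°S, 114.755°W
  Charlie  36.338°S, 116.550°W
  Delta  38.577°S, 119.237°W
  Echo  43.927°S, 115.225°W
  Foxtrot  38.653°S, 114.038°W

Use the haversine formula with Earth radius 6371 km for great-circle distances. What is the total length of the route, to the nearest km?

2265 km

Leg distances:
Alpha→Bravo: 154.2 km  (cumulative 154.2 km)
Bravo→Charlie: 489.7 km  (cumulative 643.9 km)
Charlie→Delta: 343.8 km  (cumulative 987.8 km)
Delta→Echo: 682.7 km  (cumulative 1670.5 km)
Echo→Foxtrot: 594.7 km  (cumulative 2265.2 km)
Total route length ≈ 2265 km.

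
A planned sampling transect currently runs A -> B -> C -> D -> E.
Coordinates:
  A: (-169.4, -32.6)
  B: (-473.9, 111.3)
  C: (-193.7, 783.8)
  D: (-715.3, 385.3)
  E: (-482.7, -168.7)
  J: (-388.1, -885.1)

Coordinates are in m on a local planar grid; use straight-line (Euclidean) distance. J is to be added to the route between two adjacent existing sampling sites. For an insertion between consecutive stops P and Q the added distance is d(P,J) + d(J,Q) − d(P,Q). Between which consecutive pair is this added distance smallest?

Added distance for inserting J between each consecutive pair:
A–B: 1543.4 m
B–C: 1951.7 m
C–D: 2335.6 m
D–E: 1433.6 m
Smallest added distance is 1433.6 m, inserting between D and E.

between D and E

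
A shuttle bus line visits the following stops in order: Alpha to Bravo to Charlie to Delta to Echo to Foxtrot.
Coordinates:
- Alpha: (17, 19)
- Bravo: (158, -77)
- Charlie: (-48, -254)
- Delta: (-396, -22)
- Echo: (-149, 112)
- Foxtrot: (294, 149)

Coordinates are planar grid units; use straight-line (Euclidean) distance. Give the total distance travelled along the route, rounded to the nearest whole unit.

Leg distances:
Alpha→Bravo: 170.6  (cumulative 170.6)
Bravo→Charlie: 271.6  (cumulative 442.2)
Charlie→Delta: 418.2  (cumulative 860.4)
Delta→Echo: 281.0  (cumulative 1141.4)
Echo→Foxtrot: 444.5  (cumulative 1586.0)
Total route length ≈ 1586.

1586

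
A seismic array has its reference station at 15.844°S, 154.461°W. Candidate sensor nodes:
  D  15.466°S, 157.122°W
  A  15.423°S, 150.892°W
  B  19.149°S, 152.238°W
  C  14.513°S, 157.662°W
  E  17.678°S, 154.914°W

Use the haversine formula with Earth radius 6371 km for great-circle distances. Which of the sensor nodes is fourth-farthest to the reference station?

Distance to each, sorted:
B: 436.6 km
A: 385.0 km
C: 374.0 km
D: 288.0 km
E: 209.6 km
The fourth-farthest is D at 288.0 km.

D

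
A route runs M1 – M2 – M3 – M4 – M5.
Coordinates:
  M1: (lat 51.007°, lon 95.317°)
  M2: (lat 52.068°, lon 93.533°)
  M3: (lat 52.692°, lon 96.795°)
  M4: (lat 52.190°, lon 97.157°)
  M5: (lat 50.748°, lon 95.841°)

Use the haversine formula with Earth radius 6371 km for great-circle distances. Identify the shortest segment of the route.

M3–M4

Leg distances:
M1→M2: 170.7 km
M2→M3: 232.0 km
M3→M4: 61.0 km
M4→M5: 184.4 km
The shortest leg is M3–M4 at 61.0 km.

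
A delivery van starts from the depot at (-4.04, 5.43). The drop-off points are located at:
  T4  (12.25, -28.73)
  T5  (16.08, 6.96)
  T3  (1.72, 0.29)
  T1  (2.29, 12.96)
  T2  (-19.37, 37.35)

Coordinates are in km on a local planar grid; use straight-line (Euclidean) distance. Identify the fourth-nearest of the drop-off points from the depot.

T2

Distance to each, sorted:
T3: 7.7 km
T1: 9.8 km
T5: 20.2 km
T2: 35.4 km
T4: 37.8 km
The fourth-nearest is T2 at 35.4 km.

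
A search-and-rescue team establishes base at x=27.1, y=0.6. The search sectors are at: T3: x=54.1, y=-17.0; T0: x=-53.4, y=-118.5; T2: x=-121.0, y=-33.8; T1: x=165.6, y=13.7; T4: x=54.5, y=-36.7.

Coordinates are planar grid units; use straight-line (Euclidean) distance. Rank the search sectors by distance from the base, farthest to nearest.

Distances from the base:
T2 x=-121.0, y=-33.8: 152.0
T0 x=-53.4, y=-118.5: 143.8
T1 x=165.6, y=13.7: 139.1
T4 x=54.5, y=-36.7: 46.3
T3 x=54.1, y=-17.0: 32.2

T2, T0, T1, T4, T3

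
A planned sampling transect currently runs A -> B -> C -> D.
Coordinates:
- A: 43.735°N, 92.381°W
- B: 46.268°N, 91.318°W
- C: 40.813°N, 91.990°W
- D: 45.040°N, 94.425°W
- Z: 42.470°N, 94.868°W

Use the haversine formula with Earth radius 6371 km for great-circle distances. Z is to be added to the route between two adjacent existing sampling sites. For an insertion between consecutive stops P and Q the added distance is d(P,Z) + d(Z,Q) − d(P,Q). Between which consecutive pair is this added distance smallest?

between C and D

Added distance for inserting Z between each consecutive pair:
A–B: 460.1 km
B–C: 200.7 km
C–D: 79.8 km
Smallest added distance is 79.8 km, inserting between C and D.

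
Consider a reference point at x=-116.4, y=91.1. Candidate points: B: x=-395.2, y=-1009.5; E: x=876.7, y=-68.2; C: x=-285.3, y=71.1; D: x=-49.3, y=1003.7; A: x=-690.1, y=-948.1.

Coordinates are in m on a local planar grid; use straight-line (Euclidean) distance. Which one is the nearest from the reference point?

Distances from the reference point (x=-116.4, y=91.1):
C: 170.1 m
D: 915.1 m
E: 1005.8 m
B: 1135.4 m
A: 1187.0 m
The nearest is C at 170.1 m.

C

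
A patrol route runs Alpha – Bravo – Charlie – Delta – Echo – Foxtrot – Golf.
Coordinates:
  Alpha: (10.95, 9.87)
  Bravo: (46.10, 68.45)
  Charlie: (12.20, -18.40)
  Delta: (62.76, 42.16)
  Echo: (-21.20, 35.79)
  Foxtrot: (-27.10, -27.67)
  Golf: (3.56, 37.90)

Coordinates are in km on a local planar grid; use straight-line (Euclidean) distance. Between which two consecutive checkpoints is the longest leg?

Leg distances:
Alpha→Bravo: 68.3 km
Bravo→Charlie: 93.2 km
Charlie→Delta: 78.9 km
Delta→Echo: 84.2 km
Echo→Foxtrot: 63.7 km
Foxtrot→Golf: 72.4 km
The longest leg is Bravo–Charlie at 93.2 km.

Bravo–Charlie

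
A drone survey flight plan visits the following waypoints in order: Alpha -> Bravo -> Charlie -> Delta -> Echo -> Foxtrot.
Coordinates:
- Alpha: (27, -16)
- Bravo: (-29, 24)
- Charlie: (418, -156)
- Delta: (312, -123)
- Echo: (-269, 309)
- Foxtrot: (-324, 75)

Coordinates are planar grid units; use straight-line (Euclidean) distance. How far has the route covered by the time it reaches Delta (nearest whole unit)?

662

Leg distances:
Alpha→Bravo: 68.8  (cumulative 68.8)
Bravo→Charlie: 481.9  (cumulative 550.7)
Charlie→Delta: 111.0  (cumulative 661.7)
Cumulative distance at Delta ≈ 662.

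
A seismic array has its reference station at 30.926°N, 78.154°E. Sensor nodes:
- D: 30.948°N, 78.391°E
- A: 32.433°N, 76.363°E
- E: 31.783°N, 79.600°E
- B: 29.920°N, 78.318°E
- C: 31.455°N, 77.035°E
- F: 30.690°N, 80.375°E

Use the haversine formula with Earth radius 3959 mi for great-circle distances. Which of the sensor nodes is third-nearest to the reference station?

C

Distance to each, sorted:
D: 14.1 mi
B: 70.2 mi
C: 75.6 mi
E: 103.9 mi
F: 132.8 mi
A: 148.1 mi
The third-nearest is C at 75.6 mi.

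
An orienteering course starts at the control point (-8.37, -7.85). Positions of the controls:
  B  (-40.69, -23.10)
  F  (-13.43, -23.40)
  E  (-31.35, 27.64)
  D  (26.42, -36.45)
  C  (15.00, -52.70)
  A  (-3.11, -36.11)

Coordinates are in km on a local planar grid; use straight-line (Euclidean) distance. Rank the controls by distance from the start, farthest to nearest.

Distances from the start:
C (15.00, -52.70): 50.6 km
D (26.42, -36.45): 45.0 km
E (-31.35, 27.64): 42.3 km
B (-40.69, -23.10): 35.7 km
A (-3.11, -36.11): 28.7 km
F (-13.43, -23.40): 16.4 km

C, D, E, B, A, F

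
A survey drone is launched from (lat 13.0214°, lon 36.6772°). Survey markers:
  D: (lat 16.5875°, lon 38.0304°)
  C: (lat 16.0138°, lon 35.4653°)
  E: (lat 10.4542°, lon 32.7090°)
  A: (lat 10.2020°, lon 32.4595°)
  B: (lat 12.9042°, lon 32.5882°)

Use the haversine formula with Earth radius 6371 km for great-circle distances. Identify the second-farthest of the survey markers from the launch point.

Distance to each, sorted:
A: 556.1 km
E: 517.8 km
B: 443.3 km
D: 422.4 km
C: 357.4 km
The second-farthest is E at 517.8 km.

E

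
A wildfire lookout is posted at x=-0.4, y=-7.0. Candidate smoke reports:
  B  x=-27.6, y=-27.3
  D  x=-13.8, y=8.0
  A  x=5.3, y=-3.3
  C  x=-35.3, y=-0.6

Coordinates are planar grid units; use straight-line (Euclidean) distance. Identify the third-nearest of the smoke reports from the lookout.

B

Distance to each, sorted:
A: 6.8
D: 20.1
B: 33.9
C: 35.5
The third-nearest is B at 33.9.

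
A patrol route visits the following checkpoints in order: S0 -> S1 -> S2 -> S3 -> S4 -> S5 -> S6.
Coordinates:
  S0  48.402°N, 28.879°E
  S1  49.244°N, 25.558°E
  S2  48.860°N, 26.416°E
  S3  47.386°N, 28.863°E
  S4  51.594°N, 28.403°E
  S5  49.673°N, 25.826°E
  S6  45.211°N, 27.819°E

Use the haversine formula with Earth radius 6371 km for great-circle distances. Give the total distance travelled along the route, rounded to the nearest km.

1849 km

Leg distances:
S0→S1: 260.5 km  (cumulative 260.5 km)
S1→S2: 75.7 km  (cumulative 336.2 km)
S2→S3: 244.6 km  (cumulative 580.8 km)
S3→S4: 469.1 km  (cumulative 1049.9 km)
S4→S5: 280.4 km  (cumulative 1330.4 km)
S5→S6: 518.2 km  (cumulative 1848.6 km)
Total route length ≈ 1849 km.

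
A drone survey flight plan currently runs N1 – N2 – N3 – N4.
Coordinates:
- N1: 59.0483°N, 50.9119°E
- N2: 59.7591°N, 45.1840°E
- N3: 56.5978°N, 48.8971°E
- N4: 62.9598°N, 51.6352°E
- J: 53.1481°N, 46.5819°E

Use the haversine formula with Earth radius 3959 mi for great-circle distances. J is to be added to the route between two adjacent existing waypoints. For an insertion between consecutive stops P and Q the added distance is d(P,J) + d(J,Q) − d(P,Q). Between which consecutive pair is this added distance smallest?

Added distance for inserting J between each consecutive pair:
N1–N2: 692.9 mi
N2–N3: 458.5 mi
N3–N4: 508.0 mi
Smallest added distance is 458.5 mi, inserting between N2 and N3.

between N2 and N3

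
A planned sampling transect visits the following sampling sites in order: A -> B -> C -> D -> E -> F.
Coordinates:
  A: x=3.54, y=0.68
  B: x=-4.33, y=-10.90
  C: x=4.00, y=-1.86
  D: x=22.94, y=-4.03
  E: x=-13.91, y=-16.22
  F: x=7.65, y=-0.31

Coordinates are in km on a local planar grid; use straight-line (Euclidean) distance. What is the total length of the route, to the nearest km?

Leg distances:
A→B: 14.0 km  (cumulative 14.0 km)
B→C: 12.3 km  (cumulative 26.3 km)
C→D: 19.1 km  (cumulative 45.4 km)
D→E: 38.8 km  (cumulative 84.2 km)
E→F: 26.8 km  (cumulative 111.0 km)
Total route length ≈ 111 km.

111 km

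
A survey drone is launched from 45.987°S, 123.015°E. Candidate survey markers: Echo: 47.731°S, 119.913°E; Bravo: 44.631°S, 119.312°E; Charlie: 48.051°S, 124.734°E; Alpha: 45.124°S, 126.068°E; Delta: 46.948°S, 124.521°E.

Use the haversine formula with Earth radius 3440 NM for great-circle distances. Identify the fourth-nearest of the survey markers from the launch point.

Distances from the launch point (45.987°S, 123.015°E):
Delta: 84.9 NM
Alpha: 138.4 NM
Charlie: 142.5 NM
Echo: 164.8 NM
Bravo: 176.3 NM
The fourth-nearest is Echo at 164.8 NM.

Echo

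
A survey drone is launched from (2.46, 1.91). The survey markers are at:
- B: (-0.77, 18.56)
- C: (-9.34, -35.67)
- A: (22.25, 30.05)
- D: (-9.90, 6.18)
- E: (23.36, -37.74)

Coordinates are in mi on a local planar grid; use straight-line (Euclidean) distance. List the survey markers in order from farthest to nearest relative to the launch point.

E, C, A, B, D

Distance from the launch point at (2.46, 1.91) to each:
E (23.36, -37.74): 44.8 mi
C (-9.34, -35.67): 39.4 mi
A (22.25, 30.05): 34.4 mi
B (-0.77, 18.56): 17.0 mi
D (-9.90, 6.18): 13.1 mi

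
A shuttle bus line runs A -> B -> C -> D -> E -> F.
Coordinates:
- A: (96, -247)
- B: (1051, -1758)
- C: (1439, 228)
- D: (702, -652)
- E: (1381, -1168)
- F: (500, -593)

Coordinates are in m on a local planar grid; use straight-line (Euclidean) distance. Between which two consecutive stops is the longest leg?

Leg distances:
A→B: 1787.5 m
B→C: 2023.5 m
C→D: 1147.9 m
D→E: 852.8 m
E→F: 1052.0 m
The longest leg is B–C at 2023.5 m.

B–C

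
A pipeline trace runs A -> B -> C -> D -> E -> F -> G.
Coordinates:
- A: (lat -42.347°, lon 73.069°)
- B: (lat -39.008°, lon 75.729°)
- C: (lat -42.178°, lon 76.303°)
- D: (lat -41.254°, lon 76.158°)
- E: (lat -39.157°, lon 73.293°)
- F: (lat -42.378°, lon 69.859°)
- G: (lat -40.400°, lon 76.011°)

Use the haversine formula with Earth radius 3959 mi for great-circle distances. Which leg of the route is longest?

F–G

Leg distances:
A→B: 269.5 mi
B→C: 221.1 mi
C→D: 64.3 mi
D→E: 209.4 mi
E→F: 286.0 mi
F→G: 346.9 mi
The longest leg is F–G at 346.9 mi.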